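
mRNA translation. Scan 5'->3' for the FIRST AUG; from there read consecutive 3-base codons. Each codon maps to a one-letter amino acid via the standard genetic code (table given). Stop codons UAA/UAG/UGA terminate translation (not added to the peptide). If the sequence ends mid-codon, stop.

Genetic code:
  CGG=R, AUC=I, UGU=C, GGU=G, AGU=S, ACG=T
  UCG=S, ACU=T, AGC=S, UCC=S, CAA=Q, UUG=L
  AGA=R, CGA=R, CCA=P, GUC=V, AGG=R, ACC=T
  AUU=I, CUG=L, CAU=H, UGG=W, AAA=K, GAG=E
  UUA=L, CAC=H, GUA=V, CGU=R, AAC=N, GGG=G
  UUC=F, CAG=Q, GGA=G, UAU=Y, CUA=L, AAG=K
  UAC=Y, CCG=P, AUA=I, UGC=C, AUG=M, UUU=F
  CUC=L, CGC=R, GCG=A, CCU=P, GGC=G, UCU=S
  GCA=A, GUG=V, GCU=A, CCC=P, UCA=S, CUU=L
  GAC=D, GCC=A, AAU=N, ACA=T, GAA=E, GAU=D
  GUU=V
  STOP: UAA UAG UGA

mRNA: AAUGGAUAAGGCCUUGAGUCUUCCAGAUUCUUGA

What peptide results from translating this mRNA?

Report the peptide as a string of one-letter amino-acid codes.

start AUG at pos 1
pos 1: AUG -> M; peptide=M
pos 4: GAU -> D; peptide=MD
pos 7: AAG -> K; peptide=MDK
pos 10: GCC -> A; peptide=MDKA
pos 13: UUG -> L; peptide=MDKAL
pos 16: AGU -> S; peptide=MDKALS
pos 19: CUU -> L; peptide=MDKALSL
pos 22: CCA -> P; peptide=MDKALSLP
pos 25: GAU -> D; peptide=MDKALSLPD
pos 28: UCU -> S; peptide=MDKALSLPDS
pos 31: UGA -> STOP

Answer: MDKALSLPDS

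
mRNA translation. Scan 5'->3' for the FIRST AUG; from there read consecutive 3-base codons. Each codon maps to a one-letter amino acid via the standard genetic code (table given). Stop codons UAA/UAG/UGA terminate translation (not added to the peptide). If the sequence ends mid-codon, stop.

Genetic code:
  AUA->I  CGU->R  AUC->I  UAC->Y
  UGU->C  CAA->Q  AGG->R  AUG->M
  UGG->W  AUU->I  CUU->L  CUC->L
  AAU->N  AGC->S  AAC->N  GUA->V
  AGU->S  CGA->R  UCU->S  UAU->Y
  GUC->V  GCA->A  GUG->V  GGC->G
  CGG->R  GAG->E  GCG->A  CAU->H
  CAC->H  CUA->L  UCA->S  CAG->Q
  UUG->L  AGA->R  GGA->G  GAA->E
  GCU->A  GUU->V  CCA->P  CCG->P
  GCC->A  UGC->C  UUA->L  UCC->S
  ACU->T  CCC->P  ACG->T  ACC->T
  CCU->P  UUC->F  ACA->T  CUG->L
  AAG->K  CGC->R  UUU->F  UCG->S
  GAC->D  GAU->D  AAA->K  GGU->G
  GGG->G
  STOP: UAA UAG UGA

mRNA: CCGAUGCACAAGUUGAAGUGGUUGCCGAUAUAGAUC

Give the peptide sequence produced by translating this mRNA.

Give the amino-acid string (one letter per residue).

Answer: MHKLKWLPI

Derivation:
start AUG at pos 3
pos 3: AUG -> M; peptide=M
pos 6: CAC -> H; peptide=MH
pos 9: AAG -> K; peptide=MHK
pos 12: UUG -> L; peptide=MHKL
pos 15: AAG -> K; peptide=MHKLK
pos 18: UGG -> W; peptide=MHKLKW
pos 21: UUG -> L; peptide=MHKLKWL
pos 24: CCG -> P; peptide=MHKLKWLP
pos 27: AUA -> I; peptide=MHKLKWLPI
pos 30: UAG -> STOP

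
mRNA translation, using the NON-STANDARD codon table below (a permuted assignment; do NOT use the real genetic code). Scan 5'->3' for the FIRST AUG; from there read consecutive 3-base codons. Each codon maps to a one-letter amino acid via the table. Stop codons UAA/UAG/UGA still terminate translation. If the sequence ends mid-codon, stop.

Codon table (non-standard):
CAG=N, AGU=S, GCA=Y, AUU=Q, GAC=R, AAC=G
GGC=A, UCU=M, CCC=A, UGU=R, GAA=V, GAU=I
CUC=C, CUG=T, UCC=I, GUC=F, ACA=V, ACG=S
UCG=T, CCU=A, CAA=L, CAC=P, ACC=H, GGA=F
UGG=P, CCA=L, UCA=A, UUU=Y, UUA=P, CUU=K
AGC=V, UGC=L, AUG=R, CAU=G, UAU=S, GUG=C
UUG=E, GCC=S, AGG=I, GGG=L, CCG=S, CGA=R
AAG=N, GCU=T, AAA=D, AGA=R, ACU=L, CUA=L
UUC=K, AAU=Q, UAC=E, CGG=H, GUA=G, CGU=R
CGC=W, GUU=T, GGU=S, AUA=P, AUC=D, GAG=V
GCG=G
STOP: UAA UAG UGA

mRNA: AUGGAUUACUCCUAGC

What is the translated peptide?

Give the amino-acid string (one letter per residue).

Answer: RIEI

Derivation:
start AUG at pos 0
pos 0: AUG -> R; peptide=R
pos 3: GAU -> I; peptide=RI
pos 6: UAC -> E; peptide=RIE
pos 9: UCC -> I; peptide=RIEI
pos 12: UAG -> STOP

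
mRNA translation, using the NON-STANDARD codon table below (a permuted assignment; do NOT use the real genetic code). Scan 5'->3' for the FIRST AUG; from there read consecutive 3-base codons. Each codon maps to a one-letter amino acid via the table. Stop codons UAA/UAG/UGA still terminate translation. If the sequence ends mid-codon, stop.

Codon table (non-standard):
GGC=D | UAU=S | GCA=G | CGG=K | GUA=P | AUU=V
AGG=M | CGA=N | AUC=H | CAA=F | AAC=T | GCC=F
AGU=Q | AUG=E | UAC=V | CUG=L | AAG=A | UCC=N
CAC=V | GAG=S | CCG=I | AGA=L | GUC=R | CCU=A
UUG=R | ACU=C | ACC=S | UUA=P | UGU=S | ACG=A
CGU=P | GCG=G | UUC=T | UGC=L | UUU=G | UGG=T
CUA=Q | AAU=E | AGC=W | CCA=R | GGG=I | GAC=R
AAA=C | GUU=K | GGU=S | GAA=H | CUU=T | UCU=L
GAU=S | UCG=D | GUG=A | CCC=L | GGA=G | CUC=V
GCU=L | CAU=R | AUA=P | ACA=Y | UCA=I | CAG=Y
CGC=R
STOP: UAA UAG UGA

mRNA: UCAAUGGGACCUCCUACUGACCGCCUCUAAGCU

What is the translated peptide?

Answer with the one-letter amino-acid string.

Answer: EGAACRRV

Derivation:
start AUG at pos 3
pos 3: AUG -> E; peptide=E
pos 6: GGA -> G; peptide=EG
pos 9: CCU -> A; peptide=EGA
pos 12: CCU -> A; peptide=EGAA
pos 15: ACU -> C; peptide=EGAAC
pos 18: GAC -> R; peptide=EGAACR
pos 21: CGC -> R; peptide=EGAACRR
pos 24: CUC -> V; peptide=EGAACRRV
pos 27: UAA -> STOP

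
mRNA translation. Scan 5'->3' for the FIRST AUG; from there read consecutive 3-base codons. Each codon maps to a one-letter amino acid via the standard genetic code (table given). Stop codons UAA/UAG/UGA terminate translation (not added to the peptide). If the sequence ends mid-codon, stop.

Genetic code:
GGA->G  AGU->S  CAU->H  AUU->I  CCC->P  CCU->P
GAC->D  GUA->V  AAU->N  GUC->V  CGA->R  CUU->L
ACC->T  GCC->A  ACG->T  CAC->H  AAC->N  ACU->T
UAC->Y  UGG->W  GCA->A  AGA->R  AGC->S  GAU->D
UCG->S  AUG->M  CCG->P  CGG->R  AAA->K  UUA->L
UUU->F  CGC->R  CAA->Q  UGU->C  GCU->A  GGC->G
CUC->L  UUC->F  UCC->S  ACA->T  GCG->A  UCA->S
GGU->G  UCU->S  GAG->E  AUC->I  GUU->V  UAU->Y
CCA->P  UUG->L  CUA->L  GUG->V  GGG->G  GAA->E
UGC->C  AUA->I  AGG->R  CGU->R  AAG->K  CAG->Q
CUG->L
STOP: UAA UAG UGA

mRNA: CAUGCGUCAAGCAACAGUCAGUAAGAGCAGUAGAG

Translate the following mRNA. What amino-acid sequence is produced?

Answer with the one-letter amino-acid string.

start AUG at pos 1
pos 1: AUG -> M; peptide=M
pos 4: CGU -> R; peptide=MR
pos 7: CAA -> Q; peptide=MRQ
pos 10: GCA -> A; peptide=MRQA
pos 13: ACA -> T; peptide=MRQAT
pos 16: GUC -> V; peptide=MRQATV
pos 19: AGU -> S; peptide=MRQATVS
pos 22: AAG -> K; peptide=MRQATVSK
pos 25: AGC -> S; peptide=MRQATVSKS
pos 28: AGU -> S; peptide=MRQATVSKSS
pos 31: AGA -> R; peptide=MRQATVSKSSR
pos 34: only 1 nt remain (<3), stop (end of mRNA)

Answer: MRQATVSKSSR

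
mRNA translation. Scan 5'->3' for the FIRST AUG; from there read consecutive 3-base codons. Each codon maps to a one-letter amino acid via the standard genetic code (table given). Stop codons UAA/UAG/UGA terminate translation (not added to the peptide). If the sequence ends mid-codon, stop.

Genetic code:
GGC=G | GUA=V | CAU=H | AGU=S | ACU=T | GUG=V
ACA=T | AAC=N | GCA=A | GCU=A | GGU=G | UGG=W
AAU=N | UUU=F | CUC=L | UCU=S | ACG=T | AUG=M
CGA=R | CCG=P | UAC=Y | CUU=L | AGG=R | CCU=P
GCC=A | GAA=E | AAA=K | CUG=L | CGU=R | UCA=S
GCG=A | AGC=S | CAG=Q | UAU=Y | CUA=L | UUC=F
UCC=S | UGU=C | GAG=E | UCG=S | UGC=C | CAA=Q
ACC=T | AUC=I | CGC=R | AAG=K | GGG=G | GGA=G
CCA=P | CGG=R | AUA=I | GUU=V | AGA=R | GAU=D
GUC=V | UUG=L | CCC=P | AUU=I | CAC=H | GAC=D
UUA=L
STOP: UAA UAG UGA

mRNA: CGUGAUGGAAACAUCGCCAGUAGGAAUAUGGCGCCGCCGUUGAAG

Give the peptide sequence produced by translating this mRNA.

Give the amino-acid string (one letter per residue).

start AUG at pos 4
pos 4: AUG -> M; peptide=M
pos 7: GAA -> E; peptide=ME
pos 10: ACA -> T; peptide=MET
pos 13: UCG -> S; peptide=METS
pos 16: CCA -> P; peptide=METSP
pos 19: GUA -> V; peptide=METSPV
pos 22: GGA -> G; peptide=METSPVG
pos 25: AUA -> I; peptide=METSPVGI
pos 28: UGG -> W; peptide=METSPVGIW
pos 31: CGC -> R; peptide=METSPVGIWR
pos 34: CGC -> R; peptide=METSPVGIWRR
pos 37: CGU -> R; peptide=METSPVGIWRRR
pos 40: UGA -> STOP

Answer: METSPVGIWRRR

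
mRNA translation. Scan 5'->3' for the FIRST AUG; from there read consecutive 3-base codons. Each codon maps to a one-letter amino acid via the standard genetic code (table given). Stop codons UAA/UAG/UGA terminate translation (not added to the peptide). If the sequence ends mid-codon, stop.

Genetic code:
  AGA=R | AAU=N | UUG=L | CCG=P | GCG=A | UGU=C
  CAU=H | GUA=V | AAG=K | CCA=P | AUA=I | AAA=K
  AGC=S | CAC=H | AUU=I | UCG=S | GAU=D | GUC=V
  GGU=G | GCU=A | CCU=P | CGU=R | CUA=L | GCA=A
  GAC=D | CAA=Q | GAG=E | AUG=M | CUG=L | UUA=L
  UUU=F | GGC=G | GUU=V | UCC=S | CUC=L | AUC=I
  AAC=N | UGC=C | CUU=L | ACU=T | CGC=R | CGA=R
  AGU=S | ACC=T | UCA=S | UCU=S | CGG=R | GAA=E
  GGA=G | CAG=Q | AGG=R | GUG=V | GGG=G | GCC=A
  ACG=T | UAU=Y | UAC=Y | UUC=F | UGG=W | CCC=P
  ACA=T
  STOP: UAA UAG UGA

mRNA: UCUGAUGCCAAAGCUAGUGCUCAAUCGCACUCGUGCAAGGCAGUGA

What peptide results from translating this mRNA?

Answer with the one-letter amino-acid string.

start AUG at pos 4
pos 4: AUG -> M; peptide=M
pos 7: CCA -> P; peptide=MP
pos 10: AAG -> K; peptide=MPK
pos 13: CUA -> L; peptide=MPKL
pos 16: GUG -> V; peptide=MPKLV
pos 19: CUC -> L; peptide=MPKLVL
pos 22: AAU -> N; peptide=MPKLVLN
pos 25: CGC -> R; peptide=MPKLVLNR
pos 28: ACU -> T; peptide=MPKLVLNRT
pos 31: CGU -> R; peptide=MPKLVLNRTR
pos 34: GCA -> A; peptide=MPKLVLNRTRA
pos 37: AGG -> R; peptide=MPKLVLNRTRAR
pos 40: CAG -> Q; peptide=MPKLVLNRTRARQ
pos 43: UGA -> STOP

Answer: MPKLVLNRTRARQ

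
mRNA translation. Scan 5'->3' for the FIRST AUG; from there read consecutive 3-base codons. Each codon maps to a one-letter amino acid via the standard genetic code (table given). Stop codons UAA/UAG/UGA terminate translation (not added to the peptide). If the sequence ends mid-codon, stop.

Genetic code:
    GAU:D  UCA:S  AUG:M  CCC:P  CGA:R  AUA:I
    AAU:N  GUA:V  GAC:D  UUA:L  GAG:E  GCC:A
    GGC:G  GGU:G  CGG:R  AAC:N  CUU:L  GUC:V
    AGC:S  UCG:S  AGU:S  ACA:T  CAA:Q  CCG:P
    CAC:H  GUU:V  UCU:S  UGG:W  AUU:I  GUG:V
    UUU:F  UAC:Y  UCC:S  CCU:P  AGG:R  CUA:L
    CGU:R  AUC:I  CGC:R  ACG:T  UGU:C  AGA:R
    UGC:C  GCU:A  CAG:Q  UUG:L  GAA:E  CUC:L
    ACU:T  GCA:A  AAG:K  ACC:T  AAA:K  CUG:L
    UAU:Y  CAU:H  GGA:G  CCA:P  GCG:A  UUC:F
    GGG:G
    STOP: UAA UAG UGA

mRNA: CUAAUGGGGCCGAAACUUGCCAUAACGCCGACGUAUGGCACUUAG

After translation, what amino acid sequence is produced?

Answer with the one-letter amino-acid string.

start AUG at pos 3
pos 3: AUG -> M; peptide=M
pos 6: GGG -> G; peptide=MG
pos 9: CCG -> P; peptide=MGP
pos 12: AAA -> K; peptide=MGPK
pos 15: CUU -> L; peptide=MGPKL
pos 18: GCC -> A; peptide=MGPKLA
pos 21: AUA -> I; peptide=MGPKLAI
pos 24: ACG -> T; peptide=MGPKLAIT
pos 27: CCG -> P; peptide=MGPKLAITP
pos 30: ACG -> T; peptide=MGPKLAITPT
pos 33: UAU -> Y; peptide=MGPKLAITPTY
pos 36: GGC -> G; peptide=MGPKLAITPTYG
pos 39: ACU -> T; peptide=MGPKLAITPTYGT
pos 42: UAG -> STOP

Answer: MGPKLAITPTYGT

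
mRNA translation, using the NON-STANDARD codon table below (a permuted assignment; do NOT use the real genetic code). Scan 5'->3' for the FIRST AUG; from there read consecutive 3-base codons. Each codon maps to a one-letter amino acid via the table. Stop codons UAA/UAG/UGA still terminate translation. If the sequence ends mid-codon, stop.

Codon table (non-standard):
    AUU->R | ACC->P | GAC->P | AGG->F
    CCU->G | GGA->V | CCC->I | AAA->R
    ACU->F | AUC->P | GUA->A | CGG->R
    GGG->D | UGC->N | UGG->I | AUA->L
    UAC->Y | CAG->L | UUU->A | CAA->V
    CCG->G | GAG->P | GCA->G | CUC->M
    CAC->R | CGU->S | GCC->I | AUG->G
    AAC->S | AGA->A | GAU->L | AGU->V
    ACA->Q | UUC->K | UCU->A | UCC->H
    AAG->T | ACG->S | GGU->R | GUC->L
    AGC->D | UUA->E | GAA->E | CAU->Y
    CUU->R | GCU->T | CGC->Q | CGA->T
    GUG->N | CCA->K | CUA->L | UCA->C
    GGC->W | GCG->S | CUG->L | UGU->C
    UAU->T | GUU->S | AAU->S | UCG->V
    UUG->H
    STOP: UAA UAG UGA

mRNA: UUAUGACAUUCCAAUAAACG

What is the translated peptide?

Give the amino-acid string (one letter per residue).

Answer: GQKV

Derivation:
start AUG at pos 2
pos 2: AUG -> G; peptide=G
pos 5: ACA -> Q; peptide=GQ
pos 8: UUC -> K; peptide=GQK
pos 11: CAA -> V; peptide=GQKV
pos 14: UAA -> STOP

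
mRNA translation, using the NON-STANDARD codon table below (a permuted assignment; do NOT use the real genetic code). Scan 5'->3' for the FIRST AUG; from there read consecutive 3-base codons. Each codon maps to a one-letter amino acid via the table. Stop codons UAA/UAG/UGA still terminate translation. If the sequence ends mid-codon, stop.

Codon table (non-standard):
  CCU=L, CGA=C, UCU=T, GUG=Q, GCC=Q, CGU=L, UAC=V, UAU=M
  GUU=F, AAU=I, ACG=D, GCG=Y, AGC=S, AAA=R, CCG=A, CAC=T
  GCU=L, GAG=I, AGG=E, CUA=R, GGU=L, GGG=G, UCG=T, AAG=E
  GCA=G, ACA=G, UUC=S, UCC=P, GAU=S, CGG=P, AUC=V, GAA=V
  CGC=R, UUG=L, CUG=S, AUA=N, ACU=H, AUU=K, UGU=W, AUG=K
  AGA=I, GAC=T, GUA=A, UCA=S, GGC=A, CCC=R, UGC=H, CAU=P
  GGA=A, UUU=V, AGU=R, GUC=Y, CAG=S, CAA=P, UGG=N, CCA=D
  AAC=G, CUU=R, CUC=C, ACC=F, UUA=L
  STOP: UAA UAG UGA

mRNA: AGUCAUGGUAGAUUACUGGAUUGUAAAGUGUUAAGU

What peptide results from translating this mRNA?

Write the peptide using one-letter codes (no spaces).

start AUG at pos 4
pos 4: AUG -> K; peptide=K
pos 7: GUA -> A; peptide=KA
pos 10: GAU -> S; peptide=KAS
pos 13: UAC -> V; peptide=KASV
pos 16: UGG -> N; peptide=KASVN
pos 19: AUU -> K; peptide=KASVNK
pos 22: GUA -> A; peptide=KASVNKA
pos 25: AAG -> E; peptide=KASVNKAE
pos 28: UGU -> W; peptide=KASVNKAEW
pos 31: UAA -> STOP

Answer: KASVNKAEW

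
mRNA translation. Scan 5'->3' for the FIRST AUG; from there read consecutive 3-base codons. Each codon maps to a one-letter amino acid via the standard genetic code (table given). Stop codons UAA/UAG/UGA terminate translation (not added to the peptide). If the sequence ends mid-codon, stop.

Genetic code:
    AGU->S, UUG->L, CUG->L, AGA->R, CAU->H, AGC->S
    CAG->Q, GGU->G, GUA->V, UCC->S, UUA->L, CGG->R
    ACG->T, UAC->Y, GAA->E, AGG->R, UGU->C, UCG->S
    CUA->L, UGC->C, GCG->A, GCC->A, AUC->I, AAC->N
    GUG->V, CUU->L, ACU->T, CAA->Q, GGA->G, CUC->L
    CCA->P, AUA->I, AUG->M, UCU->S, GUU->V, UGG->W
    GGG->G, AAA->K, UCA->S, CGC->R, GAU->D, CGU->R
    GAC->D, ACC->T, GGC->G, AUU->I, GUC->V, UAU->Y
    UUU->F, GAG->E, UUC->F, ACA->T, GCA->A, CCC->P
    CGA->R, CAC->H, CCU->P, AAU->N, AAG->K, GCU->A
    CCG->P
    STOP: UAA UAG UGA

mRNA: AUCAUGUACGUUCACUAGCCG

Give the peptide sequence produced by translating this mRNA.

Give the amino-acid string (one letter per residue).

Answer: MYVH

Derivation:
start AUG at pos 3
pos 3: AUG -> M; peptide=M
pos 6: UAC -> Y; peptide=MY
pos 9: GUU -> V; peptide=MYV
pos 12: CAC -> H; peptide=MYVH
pos 15: UAG -> STOP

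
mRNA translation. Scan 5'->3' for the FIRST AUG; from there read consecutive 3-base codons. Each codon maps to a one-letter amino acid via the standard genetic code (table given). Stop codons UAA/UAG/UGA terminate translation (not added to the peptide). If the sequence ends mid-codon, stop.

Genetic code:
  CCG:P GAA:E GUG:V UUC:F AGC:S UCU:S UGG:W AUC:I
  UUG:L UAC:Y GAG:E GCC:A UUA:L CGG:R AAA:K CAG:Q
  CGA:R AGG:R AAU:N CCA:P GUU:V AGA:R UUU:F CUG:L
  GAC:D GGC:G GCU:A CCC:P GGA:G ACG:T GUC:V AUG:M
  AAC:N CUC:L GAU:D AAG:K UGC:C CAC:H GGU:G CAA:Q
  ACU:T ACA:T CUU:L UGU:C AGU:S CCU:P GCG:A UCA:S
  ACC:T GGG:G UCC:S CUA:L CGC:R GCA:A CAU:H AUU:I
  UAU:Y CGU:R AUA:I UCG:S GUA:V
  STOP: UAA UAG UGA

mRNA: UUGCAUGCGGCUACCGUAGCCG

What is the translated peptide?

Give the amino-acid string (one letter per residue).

Answer: MRLP

Derivation:
start AUG at pos 4
pos 4: AUG -> M; peptide=M
pos 7: CGG -> R; peptide=MR
pos 10: CUA -> L; peptide=MRL
pos 13: CCG -> P; peptide=MRLP
pos 16: UAG -> STOP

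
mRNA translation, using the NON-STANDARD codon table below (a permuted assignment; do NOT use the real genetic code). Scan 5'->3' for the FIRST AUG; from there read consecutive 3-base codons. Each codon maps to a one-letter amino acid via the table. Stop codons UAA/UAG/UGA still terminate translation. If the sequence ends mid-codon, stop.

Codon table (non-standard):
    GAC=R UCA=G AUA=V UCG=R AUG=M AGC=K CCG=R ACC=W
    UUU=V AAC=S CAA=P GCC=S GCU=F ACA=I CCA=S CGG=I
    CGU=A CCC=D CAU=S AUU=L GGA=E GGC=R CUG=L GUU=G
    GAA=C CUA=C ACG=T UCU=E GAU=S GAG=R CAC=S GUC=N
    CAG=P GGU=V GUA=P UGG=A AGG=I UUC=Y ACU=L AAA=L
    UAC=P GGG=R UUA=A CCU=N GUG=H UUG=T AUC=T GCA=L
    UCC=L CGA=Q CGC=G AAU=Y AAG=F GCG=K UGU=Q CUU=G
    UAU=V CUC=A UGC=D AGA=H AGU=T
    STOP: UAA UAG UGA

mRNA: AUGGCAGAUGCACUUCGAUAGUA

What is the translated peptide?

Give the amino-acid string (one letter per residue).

Answer: MLSLGQ

Derivation:
start AUG at pos 0
pos 0: AUG -> M; peptide=M
pos 3: GCA -> L; peptide=ML
pos 6: GAU -> S; peptide=MLS
pos 9: GCA -> L; peptide=MLSL
pos 12: CUU -> G; peptide=MLSLG
pos 15: CGA -> Q; peptide=MLSLGQ
pos 18: UAG -> STOP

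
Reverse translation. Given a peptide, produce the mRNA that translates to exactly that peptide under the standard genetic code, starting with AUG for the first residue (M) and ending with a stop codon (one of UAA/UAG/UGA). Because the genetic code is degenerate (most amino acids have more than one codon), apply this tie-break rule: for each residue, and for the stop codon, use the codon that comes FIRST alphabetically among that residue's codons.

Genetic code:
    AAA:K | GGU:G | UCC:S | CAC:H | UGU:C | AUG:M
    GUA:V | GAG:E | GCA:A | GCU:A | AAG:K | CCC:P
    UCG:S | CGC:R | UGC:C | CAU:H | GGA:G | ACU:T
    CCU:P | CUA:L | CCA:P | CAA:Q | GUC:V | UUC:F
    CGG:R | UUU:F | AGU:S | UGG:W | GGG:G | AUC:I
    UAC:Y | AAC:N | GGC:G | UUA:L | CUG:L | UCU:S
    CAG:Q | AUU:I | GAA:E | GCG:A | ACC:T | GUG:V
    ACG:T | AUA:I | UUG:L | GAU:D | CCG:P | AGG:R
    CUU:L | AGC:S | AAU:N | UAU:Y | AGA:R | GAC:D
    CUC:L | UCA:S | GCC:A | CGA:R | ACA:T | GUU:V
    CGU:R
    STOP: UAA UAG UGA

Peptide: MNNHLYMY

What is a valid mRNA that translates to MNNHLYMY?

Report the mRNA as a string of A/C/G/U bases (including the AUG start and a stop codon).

residue 1: M -> AUG (start codon)
residue 2: N codons sorted = AAC,AAU -> pick first = AAC
residue 3: N codons sorted = AAC,AAU -> pick first = AAC
residue 4: H codons sorted = CAC,CAU -> pick first = CAC
residue 5: L codons sorted = CUA,CUC,CUG,CUU,UUA,UUG -> pick first = CUA
residue 6: Y codons sorted = UAC,UAU -> pick first = UAC
residue 7: M -> AUG (only codon)
residue 8: Y codons sorted = UAC,UAU -> pick first = UAC
terminator: stop codons sorted = UAA,UAG,UGA -> pick first = UAA

Answer: mRNA: AUGAACAACCACCUAUACAUGUACUAA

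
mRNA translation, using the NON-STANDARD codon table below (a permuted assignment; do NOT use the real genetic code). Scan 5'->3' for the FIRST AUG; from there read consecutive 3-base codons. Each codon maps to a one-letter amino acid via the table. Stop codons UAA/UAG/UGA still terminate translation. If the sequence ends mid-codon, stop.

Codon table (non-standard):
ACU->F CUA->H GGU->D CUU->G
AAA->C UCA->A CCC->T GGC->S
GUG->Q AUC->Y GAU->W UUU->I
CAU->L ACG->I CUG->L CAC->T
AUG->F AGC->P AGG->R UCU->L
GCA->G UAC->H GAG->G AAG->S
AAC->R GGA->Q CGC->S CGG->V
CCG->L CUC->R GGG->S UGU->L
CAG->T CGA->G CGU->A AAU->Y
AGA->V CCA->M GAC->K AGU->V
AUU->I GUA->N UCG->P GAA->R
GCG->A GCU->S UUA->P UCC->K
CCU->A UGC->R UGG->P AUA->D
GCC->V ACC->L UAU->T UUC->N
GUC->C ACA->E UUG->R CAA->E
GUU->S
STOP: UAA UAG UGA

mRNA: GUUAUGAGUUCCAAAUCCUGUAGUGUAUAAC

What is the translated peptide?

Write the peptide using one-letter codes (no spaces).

Answer: FVKCKLVN

Derivation:
start AUG at pos 3
pos 3: AUG -> F; peptide=F
pos 6: AGU -> V; peptide=FV
pos 9: UCC -> K; peptide=FVK
pos 12: AAA -> C; peptide=FVKC
pos 15: UCC -> K; peptide=FVKCK
pos 18: UGU -> L; peptide=FVKCKL
pos 21: AGU -> V; peptide=FVKCKLV
pos 24: GUA -> N; peptide=FVKCKLVN
pos 27: UAA -> STOP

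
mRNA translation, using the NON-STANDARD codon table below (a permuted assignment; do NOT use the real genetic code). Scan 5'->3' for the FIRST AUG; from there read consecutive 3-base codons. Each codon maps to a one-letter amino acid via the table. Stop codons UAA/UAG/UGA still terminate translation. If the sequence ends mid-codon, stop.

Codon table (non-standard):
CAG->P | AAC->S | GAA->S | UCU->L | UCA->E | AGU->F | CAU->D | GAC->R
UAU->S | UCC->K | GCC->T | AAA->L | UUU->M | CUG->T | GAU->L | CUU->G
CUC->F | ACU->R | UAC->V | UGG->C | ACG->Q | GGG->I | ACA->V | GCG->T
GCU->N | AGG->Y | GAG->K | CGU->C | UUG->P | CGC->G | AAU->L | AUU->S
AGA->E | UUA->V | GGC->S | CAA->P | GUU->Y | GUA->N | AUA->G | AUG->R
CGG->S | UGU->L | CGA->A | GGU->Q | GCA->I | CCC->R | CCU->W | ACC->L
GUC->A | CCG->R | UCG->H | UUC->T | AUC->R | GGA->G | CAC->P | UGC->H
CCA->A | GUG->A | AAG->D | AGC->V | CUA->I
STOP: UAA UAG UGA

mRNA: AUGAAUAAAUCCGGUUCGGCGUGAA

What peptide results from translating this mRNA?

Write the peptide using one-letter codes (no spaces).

Answer: RLLKQHT

Derivation:
start AUG at pos 0
pos 0: AUG -> R; peptide=R
pos 3: AAU -> L; peptide=RL
pos 6: AAA -> L; peptide=RLL
pos 9: UCC -> K; peptide=RLLK
pos 12: GGU -> Q; peptide=RLLKQ
pos 15: UCG -> H; peptide=RLLKQH
pos 18: GCG -> T; peptide=RLLKQHT
pos 21: UGA -> STOP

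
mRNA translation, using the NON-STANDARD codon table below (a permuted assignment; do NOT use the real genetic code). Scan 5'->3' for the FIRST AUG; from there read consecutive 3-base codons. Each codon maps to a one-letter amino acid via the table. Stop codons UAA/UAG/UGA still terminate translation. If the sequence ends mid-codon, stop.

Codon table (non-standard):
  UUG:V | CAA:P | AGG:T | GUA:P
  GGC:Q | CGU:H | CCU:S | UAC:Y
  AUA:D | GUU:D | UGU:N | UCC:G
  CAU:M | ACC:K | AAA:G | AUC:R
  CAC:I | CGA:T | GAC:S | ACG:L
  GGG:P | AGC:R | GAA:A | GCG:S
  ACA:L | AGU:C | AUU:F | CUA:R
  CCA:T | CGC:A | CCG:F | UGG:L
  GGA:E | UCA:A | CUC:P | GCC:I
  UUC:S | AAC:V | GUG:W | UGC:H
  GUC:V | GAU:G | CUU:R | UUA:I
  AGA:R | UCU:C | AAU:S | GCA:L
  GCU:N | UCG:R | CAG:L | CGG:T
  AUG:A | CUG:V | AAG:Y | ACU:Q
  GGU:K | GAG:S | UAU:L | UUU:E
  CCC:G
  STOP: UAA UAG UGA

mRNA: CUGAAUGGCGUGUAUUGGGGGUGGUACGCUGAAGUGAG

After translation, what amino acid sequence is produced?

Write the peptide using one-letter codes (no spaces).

Answer: ASNFPKKLVY

Derivation:
start AUG at pos 4
pos 4: AUG -> A; peptide=A
pos 7: GCG -> S; peptide=AS
pos 10: UGU -> N; peptide=ASN
pos 13: AUU -> F; peptide=ASNF
pos 16: GGG -> P; peptide=ASNFP
pos 19: GGU -> K; peptide=ASNFPK
pos 22: GGU -> K; peptide=ASNFPKK
pos 25: ACG -> L; peptide=ASNFPKKL
pos 28: CUG -> V; peptide=ASNFPKKLV
pos 31: AAG -> Y; peptide=ASNFPKKLVY
pos 34: UGA -> STOP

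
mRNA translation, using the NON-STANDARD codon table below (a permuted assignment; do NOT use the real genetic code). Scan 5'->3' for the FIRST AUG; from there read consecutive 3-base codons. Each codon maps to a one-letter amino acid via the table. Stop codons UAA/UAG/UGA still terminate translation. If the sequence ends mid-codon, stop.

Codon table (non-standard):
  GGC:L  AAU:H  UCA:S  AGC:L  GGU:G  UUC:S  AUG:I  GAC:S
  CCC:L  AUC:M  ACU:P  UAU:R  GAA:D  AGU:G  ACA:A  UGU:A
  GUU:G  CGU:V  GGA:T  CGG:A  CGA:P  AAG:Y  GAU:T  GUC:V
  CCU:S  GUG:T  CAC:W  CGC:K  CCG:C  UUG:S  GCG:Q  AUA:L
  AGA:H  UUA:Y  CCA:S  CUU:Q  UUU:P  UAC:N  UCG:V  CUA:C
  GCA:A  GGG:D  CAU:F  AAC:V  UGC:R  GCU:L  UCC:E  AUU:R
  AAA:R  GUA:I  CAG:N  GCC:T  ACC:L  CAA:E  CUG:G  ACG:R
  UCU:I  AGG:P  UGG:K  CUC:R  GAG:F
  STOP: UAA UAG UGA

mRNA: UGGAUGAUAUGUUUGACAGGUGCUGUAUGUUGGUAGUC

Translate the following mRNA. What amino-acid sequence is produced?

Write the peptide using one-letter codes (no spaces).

Answer: ILASAGLIAK

Derivation:
start AUG at pos 3
pos 3: AUG -> I; peptide=I
pos 6: AUA -> L; peptide=IL
pos 9: UGU -> A; peptide=ILA
pos 12: UUG -> S; peptide=ILAS
pos 15: ACA -> A; peptide=ILASA
pos 18: GGU -> G; peptide=ILASAG
pos 21: GCU -> L; peptide=ILASAGL
pos 24: GUA -> I; peptide=ILASAGLI
pos 27: UGU -> A; peptide=ILASAGLIA
pos 30: UGG -> K; peptide=ILASAGLIAK
pos 33: UAG -> STOP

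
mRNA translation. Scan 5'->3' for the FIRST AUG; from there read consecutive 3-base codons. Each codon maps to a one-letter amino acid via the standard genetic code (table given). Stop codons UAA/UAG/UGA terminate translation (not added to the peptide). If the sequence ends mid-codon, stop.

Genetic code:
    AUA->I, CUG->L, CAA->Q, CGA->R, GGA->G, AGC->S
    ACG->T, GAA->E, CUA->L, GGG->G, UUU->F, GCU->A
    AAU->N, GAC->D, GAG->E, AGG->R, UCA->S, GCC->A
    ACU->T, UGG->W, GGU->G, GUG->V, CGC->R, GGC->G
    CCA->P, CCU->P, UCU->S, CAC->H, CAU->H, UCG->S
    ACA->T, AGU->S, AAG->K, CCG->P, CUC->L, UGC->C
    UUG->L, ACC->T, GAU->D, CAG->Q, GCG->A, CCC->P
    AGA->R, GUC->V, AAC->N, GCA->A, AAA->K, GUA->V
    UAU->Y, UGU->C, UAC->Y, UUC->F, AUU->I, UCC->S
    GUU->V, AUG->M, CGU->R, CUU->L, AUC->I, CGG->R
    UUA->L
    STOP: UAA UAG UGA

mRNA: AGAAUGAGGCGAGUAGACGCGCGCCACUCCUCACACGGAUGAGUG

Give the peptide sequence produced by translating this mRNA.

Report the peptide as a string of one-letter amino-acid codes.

start AUG at pos 3
pos 3: AUG -> M; peptide=M
pos 6: AGG -> R; peptide=MR
pos 9: CGA -> R; peptide=MRR
pos 12: GUA -> V; peptide=MRRV
pos 15: GAC -> D; peptide=MRRVD
pos 18: GCG -> A; peptide=MRRVDA
pos 21: CGC -> R; peptide=MRRVDAR
pos 24: CAC -> H; peptide=MRRVDARH
pos 27: UCC -> S; peptide=MRRVDARHS
pos 30: UCA -> S; peptide=MRRVDARHSS
pos 33: CAC -> H; peptide=MRRVDARHSSH
pos 36: GGA -> G; peptide=MRRVDARHSSHG
pos 39: UGA -> STOP

Answer: MRRVDARHSSHG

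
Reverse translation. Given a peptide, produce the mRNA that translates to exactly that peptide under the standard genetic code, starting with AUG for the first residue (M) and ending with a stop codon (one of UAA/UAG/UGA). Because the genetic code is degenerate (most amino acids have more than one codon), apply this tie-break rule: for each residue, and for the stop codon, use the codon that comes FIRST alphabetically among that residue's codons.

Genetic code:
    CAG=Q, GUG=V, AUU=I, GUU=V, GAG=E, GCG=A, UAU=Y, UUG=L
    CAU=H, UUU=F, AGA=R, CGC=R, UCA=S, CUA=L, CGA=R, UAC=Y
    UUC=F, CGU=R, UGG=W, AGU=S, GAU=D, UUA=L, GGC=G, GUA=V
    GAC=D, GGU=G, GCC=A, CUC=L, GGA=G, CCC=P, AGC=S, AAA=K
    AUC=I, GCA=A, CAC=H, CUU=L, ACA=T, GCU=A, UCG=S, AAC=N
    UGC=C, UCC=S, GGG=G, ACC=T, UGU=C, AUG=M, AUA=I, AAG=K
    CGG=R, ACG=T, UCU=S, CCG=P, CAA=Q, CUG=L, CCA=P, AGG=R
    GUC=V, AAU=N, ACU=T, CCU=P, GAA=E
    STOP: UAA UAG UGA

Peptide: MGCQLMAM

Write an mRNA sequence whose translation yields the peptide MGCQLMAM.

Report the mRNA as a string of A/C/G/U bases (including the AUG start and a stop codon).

residue 1: M -> AUG (start codon)
residue 2: G codons sorted = GGA,GGC,GGG,GGU -> pick first = GGA
residue 3: C codons sorted = UGC,UGU -> pick first = UGC
residue 4: Q codons sorted = CAA,CAG -> pick first = CAA
residue 5: L codons sorted = CUA,CUC,CUG,CUU,UUA,UUG -> pick first = CUA
residue 6: M -> AUG (only codon)
residue 7: A codons sorted = GCA,GCC,GCG,GCU -> pick first = GCA
residue 8: M -> AUG (only codon)
terminator: stop codons sorted = UAA,UAG,UGA -> pick first = UAA

Answer: mRNA: AUGGGAUGCCAACUAAUGGCAAUGUAA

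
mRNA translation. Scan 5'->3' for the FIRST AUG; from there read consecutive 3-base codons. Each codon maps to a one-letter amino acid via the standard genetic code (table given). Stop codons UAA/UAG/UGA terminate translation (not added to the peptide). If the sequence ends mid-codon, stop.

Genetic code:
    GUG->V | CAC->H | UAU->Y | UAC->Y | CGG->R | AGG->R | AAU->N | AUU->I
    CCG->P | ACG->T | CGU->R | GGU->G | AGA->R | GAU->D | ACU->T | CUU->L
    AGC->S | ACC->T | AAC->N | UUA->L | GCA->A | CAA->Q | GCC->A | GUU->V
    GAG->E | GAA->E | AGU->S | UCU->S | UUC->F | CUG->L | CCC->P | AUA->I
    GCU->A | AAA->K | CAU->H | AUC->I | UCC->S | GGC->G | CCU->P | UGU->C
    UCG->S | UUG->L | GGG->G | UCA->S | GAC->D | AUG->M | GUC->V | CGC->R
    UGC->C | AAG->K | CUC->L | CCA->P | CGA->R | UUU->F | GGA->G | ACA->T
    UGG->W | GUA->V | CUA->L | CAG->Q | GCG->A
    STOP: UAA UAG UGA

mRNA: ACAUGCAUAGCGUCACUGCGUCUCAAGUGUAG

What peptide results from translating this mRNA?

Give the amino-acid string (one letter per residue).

start AUG at pos 2
pos 2: AUG -> M; peptide=M
pos 5: CAU -> H; peptide=MH
pos 8: AGC -> S; peptide=MHS
pos 11: GUC -> V; peptide=MHSV
pos 14: ACU -> T; peptide=MHSVT
pos 17: GCG -> A; peptide=MHSVTA
pos 20: UCU -> S; peptide=MHSVTAS
pos 23: CAA -> Q; peptide=MHSVTASQ
pos 26: GUG -> V; peptide=MHSVTASQV
pos 29: UAG -> STOP

Answer: MHSVTASQV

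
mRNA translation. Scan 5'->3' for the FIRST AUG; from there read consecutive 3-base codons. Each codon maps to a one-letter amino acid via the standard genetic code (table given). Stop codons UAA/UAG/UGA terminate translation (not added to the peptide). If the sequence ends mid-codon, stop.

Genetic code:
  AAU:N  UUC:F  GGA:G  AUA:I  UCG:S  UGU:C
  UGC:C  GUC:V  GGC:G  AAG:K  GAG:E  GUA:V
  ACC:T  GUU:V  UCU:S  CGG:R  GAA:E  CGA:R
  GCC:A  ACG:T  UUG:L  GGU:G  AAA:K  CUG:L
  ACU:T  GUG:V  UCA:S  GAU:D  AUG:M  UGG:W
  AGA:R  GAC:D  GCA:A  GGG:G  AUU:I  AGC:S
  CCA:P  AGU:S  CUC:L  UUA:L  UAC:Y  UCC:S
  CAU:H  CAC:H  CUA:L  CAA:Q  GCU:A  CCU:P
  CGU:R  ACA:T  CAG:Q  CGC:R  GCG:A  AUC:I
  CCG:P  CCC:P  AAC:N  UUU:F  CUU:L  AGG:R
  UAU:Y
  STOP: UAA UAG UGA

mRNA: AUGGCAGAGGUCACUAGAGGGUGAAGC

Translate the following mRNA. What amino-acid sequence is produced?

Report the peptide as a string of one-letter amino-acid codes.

start AUG at pos 0
pos 0: AUG -> M; peptide=M
pos 3: GCA -> A; peptide=MA
pos 6: GAG -> E; peptide=MAE
pos 9: GUC -> V; peptide=MAEV
pos 12: ACU -> T; peptide=MAEVT
pos 15: AGA -> R; peptide=MAEVTR
pos 18: GGG -> G; peptide=MAEVTRG
pos 21: UGA -> STOP

Answer: MAEVTRG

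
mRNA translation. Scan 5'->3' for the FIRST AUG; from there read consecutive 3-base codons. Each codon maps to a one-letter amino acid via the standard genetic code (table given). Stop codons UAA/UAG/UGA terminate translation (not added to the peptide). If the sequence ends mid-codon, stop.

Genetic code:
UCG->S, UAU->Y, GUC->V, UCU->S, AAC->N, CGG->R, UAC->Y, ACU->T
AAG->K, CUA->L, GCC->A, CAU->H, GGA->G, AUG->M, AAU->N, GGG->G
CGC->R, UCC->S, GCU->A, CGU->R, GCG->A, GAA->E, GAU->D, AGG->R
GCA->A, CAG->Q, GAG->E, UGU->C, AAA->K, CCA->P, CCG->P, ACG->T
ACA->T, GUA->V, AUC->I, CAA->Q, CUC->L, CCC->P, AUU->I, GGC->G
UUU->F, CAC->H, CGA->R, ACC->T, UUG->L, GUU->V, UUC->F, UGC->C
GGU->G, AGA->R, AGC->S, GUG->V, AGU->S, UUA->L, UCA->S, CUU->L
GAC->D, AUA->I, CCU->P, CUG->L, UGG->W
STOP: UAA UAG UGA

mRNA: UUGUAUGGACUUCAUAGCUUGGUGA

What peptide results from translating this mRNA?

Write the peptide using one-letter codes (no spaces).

start AUG at pos 4
pos 4: AUG -> M; peptide=M
pos 7: GAC -> D; peptide=MD
pos 10: UUC -> F; peptide=MDF
pos 13: AUA -> I; peptide=MDFI
pos 16: GCU -> A; peptide=MDFIA
pos 19: UGG -> W; peptide=MDFIAW
pos 22: UGA -> STOP

Answer: MDFIAW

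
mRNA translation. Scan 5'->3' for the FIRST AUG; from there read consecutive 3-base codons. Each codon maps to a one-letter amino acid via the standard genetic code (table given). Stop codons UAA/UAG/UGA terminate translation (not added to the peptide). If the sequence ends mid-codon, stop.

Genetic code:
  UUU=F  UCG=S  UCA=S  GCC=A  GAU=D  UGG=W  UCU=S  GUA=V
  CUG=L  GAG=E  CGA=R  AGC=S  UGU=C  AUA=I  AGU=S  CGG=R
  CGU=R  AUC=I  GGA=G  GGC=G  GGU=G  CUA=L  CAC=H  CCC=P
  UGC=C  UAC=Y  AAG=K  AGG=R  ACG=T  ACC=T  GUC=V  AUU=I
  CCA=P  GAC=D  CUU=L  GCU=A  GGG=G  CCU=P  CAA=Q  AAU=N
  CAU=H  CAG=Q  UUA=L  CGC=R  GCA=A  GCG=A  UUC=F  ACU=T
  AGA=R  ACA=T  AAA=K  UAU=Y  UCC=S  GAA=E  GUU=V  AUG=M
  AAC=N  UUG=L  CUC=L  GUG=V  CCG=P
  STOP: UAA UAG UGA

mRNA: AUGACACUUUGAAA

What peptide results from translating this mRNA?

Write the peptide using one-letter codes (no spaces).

start AUG at pos 0
pos 0: AUG -> M; peptide=M
pos 3: ACA -> T; peptide=MT
pos 6: CUU -> L; peptide=MTL
pos 9: UGA -> STOP

Answer: MTL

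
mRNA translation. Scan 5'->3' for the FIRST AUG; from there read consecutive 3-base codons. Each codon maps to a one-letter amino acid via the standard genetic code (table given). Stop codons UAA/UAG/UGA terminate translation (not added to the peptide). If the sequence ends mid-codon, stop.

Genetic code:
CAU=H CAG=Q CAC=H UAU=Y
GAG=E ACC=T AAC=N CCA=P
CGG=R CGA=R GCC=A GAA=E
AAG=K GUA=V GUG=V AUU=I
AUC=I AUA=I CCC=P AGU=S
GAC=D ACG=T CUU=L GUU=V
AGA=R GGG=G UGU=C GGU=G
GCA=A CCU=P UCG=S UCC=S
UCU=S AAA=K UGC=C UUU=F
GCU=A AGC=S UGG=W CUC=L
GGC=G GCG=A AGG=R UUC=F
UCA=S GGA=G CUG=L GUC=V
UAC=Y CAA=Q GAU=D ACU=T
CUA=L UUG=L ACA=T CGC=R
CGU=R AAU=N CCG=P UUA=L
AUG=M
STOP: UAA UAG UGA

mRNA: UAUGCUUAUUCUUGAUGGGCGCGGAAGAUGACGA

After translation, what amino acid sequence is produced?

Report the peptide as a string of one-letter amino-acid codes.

Answer: MLILDGRGR

Derivation:
start AUG at pos 1
pos 1: AUG -> M; peptide=M
pos 4: CUU -> L; peptide=ML
pos 7: AUU -> I; peptide=MLI
pos 10: CUU -> L; peptide=MLIL
pos 13: GAU -> D; peptide=MLILD
pos 16: GGG -> G; peptide=MLILDG
pos 19: CGC -> R; peptide=MLILDGR
pos 22: GGA -> G; peptide=MLILDGRG
pos 25: AGA -> R; peptide=MLILDGRGR
pos 28: UGA -> STOP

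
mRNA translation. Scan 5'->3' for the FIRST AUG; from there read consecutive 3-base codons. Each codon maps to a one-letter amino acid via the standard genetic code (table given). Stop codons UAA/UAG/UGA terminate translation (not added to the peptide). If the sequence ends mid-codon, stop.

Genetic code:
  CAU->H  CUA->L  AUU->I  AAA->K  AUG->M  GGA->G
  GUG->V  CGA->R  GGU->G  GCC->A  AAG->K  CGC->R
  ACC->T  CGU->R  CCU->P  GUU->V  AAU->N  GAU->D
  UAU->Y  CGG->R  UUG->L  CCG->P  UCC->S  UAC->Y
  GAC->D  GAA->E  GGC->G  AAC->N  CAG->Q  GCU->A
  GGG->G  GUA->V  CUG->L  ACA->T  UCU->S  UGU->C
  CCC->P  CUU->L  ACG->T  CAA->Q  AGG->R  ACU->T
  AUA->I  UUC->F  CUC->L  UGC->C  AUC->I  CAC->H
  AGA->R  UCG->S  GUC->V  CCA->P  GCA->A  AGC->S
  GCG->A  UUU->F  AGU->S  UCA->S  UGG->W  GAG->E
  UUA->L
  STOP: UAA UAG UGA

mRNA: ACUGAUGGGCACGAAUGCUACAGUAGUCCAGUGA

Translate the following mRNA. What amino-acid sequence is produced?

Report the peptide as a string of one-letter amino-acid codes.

Answer: MGTNATVVQ

Derivation:
start AUG at pos 4
pos 4: AUG -> M; peptide=M
pos 7: GGC -> G; peptide=MG
pos 10: ACG -> T; peptide=MGT
pos 13: AAU -> N; peptide=MGTN
pos 16: GCU -> A; peptide=MGTNA
pos 19: ACA -> T; peptide=MGTNAT
pos 22: GUA -> V; peptide=MGTNATV
pos 25: GUC -> V; peptide=MGTNATVV
pos 28: CAG -> Q; peptide=MGTNATVVQ
pos 31: UGA -> STOP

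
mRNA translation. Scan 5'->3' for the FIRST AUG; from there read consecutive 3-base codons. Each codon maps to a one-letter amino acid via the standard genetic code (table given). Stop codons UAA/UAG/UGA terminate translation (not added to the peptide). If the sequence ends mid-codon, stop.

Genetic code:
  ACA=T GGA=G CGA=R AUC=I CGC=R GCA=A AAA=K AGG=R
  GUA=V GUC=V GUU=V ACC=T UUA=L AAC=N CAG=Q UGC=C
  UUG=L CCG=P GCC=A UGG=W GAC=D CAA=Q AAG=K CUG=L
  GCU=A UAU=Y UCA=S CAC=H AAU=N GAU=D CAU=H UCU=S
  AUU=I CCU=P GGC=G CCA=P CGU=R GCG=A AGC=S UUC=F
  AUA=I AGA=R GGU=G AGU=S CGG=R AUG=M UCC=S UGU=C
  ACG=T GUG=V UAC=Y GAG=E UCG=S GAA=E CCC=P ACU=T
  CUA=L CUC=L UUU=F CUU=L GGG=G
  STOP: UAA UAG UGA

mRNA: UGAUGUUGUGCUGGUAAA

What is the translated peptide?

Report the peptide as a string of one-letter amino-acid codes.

Answer: MLCW

Derivation:
start AUG at pos 2
pos 2: AUG -> M; peptide=M
pos 5: UUG -> L; peptide=ML
pos 8: UGC -> C; peptide=MLC
pos 11: UGG -> W; peptide=MLCW
pos 14: UAA -> STOP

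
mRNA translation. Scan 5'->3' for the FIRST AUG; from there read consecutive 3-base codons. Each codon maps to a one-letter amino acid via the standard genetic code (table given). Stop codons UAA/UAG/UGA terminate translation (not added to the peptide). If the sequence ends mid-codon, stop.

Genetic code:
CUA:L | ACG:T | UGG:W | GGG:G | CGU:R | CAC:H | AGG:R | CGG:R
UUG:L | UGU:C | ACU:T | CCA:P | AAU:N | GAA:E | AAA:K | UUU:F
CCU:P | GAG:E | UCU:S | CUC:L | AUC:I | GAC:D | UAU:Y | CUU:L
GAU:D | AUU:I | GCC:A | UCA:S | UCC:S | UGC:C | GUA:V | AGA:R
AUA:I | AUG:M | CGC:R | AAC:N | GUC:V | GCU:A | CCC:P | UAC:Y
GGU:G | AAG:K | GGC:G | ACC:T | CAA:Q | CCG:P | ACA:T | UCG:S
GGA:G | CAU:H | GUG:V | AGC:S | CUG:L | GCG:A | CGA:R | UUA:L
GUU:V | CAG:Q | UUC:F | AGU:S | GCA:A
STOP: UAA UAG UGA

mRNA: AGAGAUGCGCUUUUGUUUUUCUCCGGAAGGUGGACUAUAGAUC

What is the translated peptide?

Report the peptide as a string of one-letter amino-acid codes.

start AUG at pos 4
pos 4: AUG -> M; peptide=M
pos 7: CGC -> R; peptide=MR
pos 10: UUU -> F; peptide=MRF
pos 13: UGU -> C; peptide=MRFC
pos 16: UUU -> F; peptide=MRFCF
pos 19: UCU -> S; peptide=MRFCFS
pos 22: CCG -> P; peptide=MRFCFSP
pos 25: GAA -> E; peptide=MRFCFSPE
pos 28: GGU -> G; peptide=MRFCFSPEG
pos 31: GGA -> G; peptide=MRFCFSPEGG
pos 34: CUA -> L; peptide=MRFCFSPEGGL
pos 37: UAG -> STOP

Answer: MRFCFSPEGGL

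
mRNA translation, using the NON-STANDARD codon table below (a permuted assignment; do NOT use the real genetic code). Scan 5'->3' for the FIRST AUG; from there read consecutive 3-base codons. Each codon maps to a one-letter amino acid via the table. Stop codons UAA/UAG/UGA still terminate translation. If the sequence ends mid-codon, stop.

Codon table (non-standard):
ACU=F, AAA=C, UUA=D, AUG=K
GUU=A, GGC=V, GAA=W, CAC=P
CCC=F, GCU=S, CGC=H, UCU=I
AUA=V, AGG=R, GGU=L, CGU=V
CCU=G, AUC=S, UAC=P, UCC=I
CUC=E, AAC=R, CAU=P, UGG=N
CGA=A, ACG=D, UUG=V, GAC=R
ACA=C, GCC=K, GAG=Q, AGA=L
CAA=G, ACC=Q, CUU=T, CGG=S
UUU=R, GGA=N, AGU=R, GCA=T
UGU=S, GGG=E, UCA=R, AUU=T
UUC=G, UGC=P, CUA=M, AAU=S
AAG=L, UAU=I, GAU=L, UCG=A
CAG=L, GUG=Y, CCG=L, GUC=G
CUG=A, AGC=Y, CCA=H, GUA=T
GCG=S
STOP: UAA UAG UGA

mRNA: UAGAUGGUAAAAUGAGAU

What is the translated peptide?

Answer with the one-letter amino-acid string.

Answer: KTC

Derivation:
start AUG at pos 3
pos 3: AUG -> K; peptide=K
pos 6: GUA -> T; peptide=KT
pos 9: AAA -> C; peptide=KTC
pos 12: UGA -> STOP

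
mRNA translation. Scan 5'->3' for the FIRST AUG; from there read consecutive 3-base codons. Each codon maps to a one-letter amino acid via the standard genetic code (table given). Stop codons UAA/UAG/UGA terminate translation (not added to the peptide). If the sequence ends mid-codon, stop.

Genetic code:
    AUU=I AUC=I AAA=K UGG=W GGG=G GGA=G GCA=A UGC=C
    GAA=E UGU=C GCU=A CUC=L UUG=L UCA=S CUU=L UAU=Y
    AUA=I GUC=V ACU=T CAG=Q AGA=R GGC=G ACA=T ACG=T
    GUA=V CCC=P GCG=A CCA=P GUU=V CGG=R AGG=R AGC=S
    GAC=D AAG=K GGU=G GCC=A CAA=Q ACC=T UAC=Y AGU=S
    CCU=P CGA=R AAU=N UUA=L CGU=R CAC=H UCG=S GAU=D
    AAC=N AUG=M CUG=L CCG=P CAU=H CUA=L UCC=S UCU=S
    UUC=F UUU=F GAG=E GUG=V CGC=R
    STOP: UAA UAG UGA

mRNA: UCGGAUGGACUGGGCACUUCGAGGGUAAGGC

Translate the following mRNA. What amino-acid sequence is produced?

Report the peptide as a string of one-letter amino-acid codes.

start AUG at pos 4
pos 4: AUG -> M; peptide=M
pos 7: GAC -> D; peptide=MD
pos 10: UGG -> W; peptide=MDW
pos 13: GCA -> A; peptide=MDWA
pos 16: CUU -> L; peptide=MDWAL
pos 19: CGA -> R; peptide=MDWALR
pos 22: GGG -> G; peptide=MDWALRG
pos 25: UAA -> STOP

Answer: MDWALRG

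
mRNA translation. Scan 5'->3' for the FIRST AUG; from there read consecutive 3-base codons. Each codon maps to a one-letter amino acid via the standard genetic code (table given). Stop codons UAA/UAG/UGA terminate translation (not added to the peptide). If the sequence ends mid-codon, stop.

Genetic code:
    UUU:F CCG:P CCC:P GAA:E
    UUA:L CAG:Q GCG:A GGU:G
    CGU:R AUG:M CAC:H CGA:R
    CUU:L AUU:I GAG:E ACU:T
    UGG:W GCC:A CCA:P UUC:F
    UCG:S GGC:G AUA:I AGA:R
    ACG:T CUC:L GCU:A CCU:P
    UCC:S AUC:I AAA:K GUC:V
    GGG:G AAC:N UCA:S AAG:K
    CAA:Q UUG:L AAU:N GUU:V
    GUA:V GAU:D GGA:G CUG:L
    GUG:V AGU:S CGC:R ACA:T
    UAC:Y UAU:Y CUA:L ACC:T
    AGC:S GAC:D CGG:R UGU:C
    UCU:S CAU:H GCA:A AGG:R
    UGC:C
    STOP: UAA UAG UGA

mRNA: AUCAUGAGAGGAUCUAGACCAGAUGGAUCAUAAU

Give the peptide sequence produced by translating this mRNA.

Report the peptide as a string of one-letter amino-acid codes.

start AUG at pos 3
pos 3: AUG -> M; peptide=M
pos 6: AGA -> R; peptide=MR
pos 9: GGA -> G; peptide=MRG
pos 12: UCU -> S; peptide=MRGS
pos 15: AGA -> R; peptide=MRGSR
pos 18: CCA -> P; peptide=MRGSRP
pos 21: GAU -> D; peptide=MRGSRPD
pos 24: GGA -> G; peptide=MRGSRPDG
pos 27: UCA -> S; peptide=MRGSRPDGS
pos 30: UAA -> STOP

Answer: MRGSRPDGS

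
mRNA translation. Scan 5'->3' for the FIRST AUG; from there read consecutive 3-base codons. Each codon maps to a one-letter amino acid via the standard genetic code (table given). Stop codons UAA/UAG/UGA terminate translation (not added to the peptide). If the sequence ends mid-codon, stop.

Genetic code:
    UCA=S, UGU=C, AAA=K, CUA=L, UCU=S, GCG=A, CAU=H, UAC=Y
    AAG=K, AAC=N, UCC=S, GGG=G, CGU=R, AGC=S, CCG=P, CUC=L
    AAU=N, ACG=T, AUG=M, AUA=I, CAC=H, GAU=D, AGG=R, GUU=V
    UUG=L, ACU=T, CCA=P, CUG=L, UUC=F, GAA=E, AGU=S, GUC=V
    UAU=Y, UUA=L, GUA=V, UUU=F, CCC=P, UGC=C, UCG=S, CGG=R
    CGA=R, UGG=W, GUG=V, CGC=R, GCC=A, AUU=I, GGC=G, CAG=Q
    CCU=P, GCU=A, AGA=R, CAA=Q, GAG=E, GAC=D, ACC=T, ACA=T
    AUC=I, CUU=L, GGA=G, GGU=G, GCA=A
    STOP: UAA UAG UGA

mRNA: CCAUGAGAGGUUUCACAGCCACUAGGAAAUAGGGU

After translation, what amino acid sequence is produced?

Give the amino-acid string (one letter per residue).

Answer: MRGFTATRK

Derivation:
start AUG at pos 2
pos 2: AUG -> M; peptide=M
pos 5: AGA -> R; peptide=MR
pos 8: GGU -> G; peptide=MRG
pos 11: UUC -> F; peptide=MRGF
pos 14: ACA -> T; peptide=MRGFT
pos 17: GCC -> A; peptide=MRGFTA
pos 20: ACU -> T; peptide=MRGFTAT
pos 23: AGG -> R; peptide=MRGFTATR
pos 26: AAA -> K; peptide=MRGFTATRK
pos 29: UAG -> STOP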